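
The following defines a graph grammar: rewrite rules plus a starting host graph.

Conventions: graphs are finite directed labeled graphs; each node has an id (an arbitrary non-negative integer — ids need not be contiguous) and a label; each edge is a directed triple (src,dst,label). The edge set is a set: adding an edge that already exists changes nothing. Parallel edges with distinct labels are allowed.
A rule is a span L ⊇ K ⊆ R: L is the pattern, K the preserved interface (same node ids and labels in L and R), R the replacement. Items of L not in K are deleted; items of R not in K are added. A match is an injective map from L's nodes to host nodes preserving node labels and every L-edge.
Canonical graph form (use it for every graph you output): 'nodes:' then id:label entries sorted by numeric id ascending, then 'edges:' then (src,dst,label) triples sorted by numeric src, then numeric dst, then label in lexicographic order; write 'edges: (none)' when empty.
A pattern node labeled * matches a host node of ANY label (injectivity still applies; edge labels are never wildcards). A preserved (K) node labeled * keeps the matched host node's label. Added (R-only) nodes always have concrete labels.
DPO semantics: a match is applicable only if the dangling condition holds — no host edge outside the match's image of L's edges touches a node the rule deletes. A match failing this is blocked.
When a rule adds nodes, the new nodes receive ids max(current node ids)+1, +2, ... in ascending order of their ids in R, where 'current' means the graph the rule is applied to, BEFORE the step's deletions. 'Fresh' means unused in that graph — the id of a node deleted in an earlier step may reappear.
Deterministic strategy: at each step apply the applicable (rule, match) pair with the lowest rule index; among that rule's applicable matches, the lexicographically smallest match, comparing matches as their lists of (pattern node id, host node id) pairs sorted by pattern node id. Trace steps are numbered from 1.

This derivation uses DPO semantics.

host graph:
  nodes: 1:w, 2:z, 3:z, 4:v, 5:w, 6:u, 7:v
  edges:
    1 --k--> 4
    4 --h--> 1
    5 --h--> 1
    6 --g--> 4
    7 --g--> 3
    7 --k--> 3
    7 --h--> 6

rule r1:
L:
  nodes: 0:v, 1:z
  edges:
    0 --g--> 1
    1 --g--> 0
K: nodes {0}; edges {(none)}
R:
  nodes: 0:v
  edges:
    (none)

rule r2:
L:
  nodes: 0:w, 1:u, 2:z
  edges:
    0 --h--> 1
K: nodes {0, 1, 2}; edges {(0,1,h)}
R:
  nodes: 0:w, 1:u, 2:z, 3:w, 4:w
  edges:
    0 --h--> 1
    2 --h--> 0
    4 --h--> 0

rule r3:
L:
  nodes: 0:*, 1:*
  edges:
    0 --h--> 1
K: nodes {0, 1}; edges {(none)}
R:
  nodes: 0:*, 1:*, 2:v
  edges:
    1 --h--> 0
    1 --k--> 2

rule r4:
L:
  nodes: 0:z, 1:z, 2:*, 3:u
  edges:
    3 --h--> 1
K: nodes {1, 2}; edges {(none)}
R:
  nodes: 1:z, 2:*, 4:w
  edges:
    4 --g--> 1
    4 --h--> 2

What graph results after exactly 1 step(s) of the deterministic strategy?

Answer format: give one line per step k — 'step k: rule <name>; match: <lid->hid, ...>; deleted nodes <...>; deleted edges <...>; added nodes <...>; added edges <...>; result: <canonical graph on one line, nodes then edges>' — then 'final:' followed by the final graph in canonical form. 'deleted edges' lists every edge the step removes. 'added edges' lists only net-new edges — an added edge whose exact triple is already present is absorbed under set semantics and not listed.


step 1: rule r3; match: 0->4, 1->1; deleted nodes (none); deleted edges (4,1,h); added nodes 8; added edges (1,4,h); (1,8,k); result: nodes: 1:w, 2:z, 3:z, 4:v, 5:w, 6:u, 7:v, 8:v edges: (1,4,h); (1,4,k); (1,8,k); (5,1,h); (6,4,g); (7,3,g); (7,3,k); (7,6,h)
final:
nodes: 1:w, 2:z, 3:z, 4:v, 5:w, 6:u, 7:v, 8:v
edges: (1,4,h); (1,4,k); (1,8,k); (5,1,h); (6,4,g); (7,3,g); (7,3,k); (7,6,h)


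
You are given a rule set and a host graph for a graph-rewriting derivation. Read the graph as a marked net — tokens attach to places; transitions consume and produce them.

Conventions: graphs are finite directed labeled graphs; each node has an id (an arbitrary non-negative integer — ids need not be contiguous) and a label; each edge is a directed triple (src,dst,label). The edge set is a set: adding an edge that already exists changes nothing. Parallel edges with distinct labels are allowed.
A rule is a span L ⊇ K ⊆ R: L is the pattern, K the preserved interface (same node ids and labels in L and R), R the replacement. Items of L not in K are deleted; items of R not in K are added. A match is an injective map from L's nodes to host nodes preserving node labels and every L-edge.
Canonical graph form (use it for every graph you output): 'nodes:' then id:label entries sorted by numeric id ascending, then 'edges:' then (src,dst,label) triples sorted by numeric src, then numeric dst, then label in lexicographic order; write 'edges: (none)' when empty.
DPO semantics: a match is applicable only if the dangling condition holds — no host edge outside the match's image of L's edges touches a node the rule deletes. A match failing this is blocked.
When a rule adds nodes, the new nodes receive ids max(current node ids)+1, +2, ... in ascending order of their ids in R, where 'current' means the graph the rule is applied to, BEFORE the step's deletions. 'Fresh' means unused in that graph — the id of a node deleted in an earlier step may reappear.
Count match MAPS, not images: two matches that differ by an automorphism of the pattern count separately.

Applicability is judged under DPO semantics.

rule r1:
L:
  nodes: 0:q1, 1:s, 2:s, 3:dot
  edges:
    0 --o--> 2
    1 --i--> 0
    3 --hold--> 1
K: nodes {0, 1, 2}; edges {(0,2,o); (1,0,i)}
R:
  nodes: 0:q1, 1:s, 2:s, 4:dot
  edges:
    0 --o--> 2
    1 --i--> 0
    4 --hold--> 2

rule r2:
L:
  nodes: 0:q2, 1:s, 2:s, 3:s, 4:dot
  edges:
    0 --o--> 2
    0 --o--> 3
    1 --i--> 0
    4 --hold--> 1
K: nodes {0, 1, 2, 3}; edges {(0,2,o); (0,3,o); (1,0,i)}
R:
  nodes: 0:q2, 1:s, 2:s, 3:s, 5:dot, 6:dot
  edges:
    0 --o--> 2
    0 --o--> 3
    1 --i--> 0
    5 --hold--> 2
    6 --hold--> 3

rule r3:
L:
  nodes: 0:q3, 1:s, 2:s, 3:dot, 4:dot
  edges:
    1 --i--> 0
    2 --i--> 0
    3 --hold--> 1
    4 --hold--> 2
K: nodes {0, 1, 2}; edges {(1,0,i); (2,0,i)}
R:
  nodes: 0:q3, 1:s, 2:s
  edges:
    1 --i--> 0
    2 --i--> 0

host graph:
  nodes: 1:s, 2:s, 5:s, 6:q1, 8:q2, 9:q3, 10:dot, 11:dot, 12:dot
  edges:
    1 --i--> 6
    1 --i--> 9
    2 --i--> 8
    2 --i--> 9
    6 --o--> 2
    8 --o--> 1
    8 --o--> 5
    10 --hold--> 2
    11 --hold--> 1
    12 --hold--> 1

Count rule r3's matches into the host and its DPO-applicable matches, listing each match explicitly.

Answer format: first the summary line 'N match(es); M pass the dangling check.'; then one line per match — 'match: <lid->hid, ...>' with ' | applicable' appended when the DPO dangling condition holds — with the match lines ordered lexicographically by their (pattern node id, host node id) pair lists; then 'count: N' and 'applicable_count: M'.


4 match(es); 4 pass the dangling check.
match: 0->9, 1->1, 2->2, 3->11, 4->10 | applicable
match: 0->9, 1->1, 2->2, 3->12, 4->10 | applicable
match: 0->9, 1->2, 2->1, 3->10, 4->11 | applicable
match: 0->9, 1->2, 2->1, 3->10, 4->12 | applicable
count: 4
applicable_count: 4


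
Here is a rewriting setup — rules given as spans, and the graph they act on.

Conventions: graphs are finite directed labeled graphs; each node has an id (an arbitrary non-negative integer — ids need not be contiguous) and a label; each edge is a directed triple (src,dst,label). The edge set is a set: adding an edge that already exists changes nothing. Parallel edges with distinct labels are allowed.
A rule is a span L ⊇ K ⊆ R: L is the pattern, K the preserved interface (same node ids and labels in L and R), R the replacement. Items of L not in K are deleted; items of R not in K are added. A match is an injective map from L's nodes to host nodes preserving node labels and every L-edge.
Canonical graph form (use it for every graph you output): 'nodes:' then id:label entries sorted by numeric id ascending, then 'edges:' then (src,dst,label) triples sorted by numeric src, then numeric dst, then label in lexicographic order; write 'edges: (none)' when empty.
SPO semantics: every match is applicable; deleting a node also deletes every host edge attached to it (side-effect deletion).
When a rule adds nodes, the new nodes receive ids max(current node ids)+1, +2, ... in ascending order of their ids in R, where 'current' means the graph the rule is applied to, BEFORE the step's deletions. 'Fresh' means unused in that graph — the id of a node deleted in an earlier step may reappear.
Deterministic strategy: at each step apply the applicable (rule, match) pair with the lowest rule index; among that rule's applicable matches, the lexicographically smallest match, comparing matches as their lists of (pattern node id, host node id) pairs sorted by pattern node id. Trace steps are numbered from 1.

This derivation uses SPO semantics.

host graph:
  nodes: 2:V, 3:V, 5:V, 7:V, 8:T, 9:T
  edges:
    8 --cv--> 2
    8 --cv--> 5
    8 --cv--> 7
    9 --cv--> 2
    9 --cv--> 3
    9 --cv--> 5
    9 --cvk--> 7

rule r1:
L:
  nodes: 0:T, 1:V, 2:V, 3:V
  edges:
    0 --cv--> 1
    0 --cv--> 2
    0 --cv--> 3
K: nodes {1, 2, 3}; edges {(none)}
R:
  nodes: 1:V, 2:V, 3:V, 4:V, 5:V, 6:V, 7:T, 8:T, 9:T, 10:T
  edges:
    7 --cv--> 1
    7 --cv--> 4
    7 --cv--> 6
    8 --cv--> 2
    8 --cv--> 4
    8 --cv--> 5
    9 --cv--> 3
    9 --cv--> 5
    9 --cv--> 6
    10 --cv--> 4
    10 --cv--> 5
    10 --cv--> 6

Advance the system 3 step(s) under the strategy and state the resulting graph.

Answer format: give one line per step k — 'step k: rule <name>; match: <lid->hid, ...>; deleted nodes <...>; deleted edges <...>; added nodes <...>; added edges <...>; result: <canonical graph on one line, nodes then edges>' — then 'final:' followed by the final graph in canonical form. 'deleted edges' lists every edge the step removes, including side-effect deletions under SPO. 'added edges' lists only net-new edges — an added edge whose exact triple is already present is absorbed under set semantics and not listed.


step 1: rule r1; match: 0->8, 1->2, 2->5, 3->7; deleted nodes 8; deleted edges (8,2,cv); (8,5,cv); (8,7,cv); added nodes 10, 11, 12, 13, 14, 15, 16; added edges (13,2,cv); (13,10,cv); (13,12,cv); (14,5,cv); (14,10,cv); (14,11,cv); (15,7,cv); (15,11,cv); (15,12,cv); (16,10,cv); (16,11,cv); (16,12,cv); result: nodes: 2:V, 3:V, 5:V, 7:V, 9:T, 10:V, 11:V, 12:V, 13:T, 14:T, 15:T, 16:T edges: (9,2,cv); (9,3,cv); (9,5,cv); (9,7,cvk); (13,2,cv); (13,10,cv); (13,12,cv); (14,5,cv); (14,10,cv); (14,11,cv); (15,7,cv); (15,11,cv); (15,12,cv); (16,10,cv); (16,11,cv); (16,12,cv)
step 2: rule r1; match: 0->9, 1->2, 2->3, 3->5; deleted nodes 9; deleted edges (9,2,cv); (9,3,cv); (9,5,cv); (9,7,cvk); added nodes 17, 18, 19, 20, 21, 22, 23; added edges (20,2,cv); (20,17,cv); (20,19,cv); (21,3,cv); (21,17,cv); (21,18,cv); (22,5,cv); (22,18,cv); (22,19,cv); (23,17,cv); (23,18,cv); (23,19,cv); result: nodes: 2:V, 3:V, 5:V, 7:V, 10:V, 11:V, 12:V, 13:T, 14:T, 15:T, 16:T, 17:V, 18:V, 19:V, 20:T, 21:T, 22:T, 23:T edges: (13,2,cv); (13,10,cv); (13,12,cv); (14,5,cv); (14,10,cv); (14,11,cv); (15,7,cv); (15,11,cv); (15,12,cv); (16,10,cv); (16,11,cv); (16,12,cv); (20,2,cv); (20,17,cv); (20,19,cv); (21,3,cv); (21,17,cv); (21,18,cv); (22,5,cv); (22,18,cv); (22,19,cv); (23,17,cv); (23,18,cv); (23,19,cv)
step 3: rule r1; match: 0->13, 1->2, 2->10, 3->12; deleted nodes 13; deleted edges (13,2,cv); (13,10,cv); (13,12,cv); added nodes 24, 25, 26, 27, 28, 29, 30; added edges (27,2,cv); (27,24,cv); (27,26,cv); (28,10,cv); (28,24,cv); (28,25,cv); (29,12,cv); (29,25,cv); (29,26,cv); (30,24,cv); (30,25,cv); (30,26,cv); result: nodes: 2:V, 3:V, 5:V, 7:V, 10:V, 11:V, 12:V, 14:T, 15:T, 16:T, 17:V, 18:V, 19:V, 20:T, 21:T, 22:T, 23:T, 24:V, 25:V, 26:V, 27:T, 28:T, 29:T, 30:T edges: (14,5,cv); (14,10,cv); (14,11,cv); (15,7,cv); (15,11,cv); (15,12,cv); (16,10,cv); (16,11,cv); (16,12,cv); (20,2,cv); (20,17,cv); (20,19,cv); (21,3,cv); (21,17,cv); (21,18,cv); (22,5,cv); (22,18,cv); (22,19,cv); (23,17,cv); (23,18,cv); (23,19,cv); (27,2,cv); (27,24,cv); (27,26,cv); (28,10,cv); (28,24,cv); (28,25,cv); (29,12,cv); (29,25,cv); (29,26,cv); (30,24,cv); (30,25,cv); (30,26,cv)
final:
nodes: 2:V, 3:V, 5:V, 7:V, 10:V, 11:V, 12:V, 14:T, 15:T, 16:T, 17:V, 18:V, 19:V, 20:T, 21:T, 22:T, 23:T, 24:V, 25:V, 26:V, 27:T, 28:T, 29:T, 30:T
edges: (14,5,cv); (14,10,cv); (14,11,cv); (15,7,cv); (15,11,cv); (15,12,cv); (16,10,cv); (16,11,cv); (16,12,cv); (20,2,cv); (20,17,cv); (20,19,cv); (21,3,cv); (21,17,cv); (21,18,cv); (22,5,cv); (22,18,cv); (22,19,cv); (23,17,cv); (23,18,cv); (23,19,cv); (27,2,cv); (27,24,cv); (27,26,cv); (28,10,cv); (28,24,cv); (28,25,cv); (29,12,cv); (29,25,cv); (29,26,cv); (30,24,cv); (30,25,cv); (30,26,cv)


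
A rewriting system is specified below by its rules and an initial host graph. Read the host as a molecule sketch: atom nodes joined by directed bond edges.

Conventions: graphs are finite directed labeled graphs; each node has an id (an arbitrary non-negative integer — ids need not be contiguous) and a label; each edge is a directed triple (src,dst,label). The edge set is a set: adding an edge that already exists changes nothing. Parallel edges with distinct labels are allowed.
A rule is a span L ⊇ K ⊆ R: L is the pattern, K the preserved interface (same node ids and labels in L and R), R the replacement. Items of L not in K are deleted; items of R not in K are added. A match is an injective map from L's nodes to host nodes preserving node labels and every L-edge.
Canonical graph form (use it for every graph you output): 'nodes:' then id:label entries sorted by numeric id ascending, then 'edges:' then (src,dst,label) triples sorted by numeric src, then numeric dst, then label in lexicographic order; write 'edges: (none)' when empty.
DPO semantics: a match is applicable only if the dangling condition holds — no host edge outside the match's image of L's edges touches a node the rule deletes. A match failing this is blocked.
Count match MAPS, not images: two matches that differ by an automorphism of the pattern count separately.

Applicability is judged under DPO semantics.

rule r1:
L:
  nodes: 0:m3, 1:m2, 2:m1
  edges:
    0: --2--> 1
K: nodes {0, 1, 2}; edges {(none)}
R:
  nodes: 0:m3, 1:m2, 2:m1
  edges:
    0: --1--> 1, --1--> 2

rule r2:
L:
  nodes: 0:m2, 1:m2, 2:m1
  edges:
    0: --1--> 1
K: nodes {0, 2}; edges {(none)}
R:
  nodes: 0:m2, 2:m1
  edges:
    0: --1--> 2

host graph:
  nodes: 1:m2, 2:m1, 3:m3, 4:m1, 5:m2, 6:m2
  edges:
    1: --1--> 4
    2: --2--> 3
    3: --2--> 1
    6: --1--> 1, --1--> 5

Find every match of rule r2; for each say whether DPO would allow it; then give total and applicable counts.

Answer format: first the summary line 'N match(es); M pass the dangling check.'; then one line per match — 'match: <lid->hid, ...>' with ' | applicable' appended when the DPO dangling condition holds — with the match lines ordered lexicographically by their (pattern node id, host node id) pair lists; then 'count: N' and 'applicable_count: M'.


4 match(es); 2 pass the dangling check.
match: 0->6, 1->1, 2->2
match: 0->6, 1->1, 2->4
match: 0->6, 1->5, 2->2 | applicable
match: 0->6, 1->5, 2->4 | applicable
count: 4
applicable_count: 2


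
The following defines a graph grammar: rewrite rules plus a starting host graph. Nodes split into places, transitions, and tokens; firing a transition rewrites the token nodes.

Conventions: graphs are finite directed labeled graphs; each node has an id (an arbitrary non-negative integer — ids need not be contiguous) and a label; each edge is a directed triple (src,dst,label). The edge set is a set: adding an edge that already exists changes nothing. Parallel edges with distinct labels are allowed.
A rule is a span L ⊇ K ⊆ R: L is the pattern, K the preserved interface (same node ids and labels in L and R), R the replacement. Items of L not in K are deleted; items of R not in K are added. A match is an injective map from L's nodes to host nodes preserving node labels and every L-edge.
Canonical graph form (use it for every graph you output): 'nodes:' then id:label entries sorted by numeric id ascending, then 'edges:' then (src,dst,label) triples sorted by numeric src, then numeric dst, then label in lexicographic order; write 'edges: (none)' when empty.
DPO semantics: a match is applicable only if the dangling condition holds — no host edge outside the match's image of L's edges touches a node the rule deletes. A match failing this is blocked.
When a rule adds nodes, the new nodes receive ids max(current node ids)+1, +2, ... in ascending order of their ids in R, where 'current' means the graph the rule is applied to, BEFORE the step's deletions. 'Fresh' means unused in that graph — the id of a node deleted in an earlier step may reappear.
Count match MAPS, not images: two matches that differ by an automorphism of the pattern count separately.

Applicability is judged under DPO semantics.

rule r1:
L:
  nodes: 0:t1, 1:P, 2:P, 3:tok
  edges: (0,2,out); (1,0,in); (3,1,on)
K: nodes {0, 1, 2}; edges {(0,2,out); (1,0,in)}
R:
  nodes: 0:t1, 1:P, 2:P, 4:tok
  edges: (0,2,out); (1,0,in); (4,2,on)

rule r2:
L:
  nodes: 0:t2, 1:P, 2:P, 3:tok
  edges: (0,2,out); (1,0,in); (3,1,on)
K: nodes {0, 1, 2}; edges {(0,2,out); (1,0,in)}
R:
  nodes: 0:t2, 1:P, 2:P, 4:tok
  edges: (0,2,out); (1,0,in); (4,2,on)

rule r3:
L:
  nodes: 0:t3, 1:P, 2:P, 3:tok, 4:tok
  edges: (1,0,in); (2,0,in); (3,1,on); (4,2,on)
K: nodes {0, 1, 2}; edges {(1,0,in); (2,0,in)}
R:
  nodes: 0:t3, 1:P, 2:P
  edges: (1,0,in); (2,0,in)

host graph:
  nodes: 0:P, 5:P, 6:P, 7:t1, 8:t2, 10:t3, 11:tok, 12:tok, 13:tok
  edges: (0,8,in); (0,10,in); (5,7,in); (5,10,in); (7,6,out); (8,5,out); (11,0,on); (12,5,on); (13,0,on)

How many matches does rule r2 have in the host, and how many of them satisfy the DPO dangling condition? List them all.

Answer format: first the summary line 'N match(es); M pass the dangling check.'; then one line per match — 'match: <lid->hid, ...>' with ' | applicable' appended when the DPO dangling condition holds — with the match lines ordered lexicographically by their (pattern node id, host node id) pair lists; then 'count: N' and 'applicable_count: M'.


2 match(es); 2 pass the dangling check.
match: 0->8, 1->0, 2->5, 3->11 | applicable
match: 0->8, 1->0, 2->5, 3->13 | applicable
count: 2
applicable_count: 2


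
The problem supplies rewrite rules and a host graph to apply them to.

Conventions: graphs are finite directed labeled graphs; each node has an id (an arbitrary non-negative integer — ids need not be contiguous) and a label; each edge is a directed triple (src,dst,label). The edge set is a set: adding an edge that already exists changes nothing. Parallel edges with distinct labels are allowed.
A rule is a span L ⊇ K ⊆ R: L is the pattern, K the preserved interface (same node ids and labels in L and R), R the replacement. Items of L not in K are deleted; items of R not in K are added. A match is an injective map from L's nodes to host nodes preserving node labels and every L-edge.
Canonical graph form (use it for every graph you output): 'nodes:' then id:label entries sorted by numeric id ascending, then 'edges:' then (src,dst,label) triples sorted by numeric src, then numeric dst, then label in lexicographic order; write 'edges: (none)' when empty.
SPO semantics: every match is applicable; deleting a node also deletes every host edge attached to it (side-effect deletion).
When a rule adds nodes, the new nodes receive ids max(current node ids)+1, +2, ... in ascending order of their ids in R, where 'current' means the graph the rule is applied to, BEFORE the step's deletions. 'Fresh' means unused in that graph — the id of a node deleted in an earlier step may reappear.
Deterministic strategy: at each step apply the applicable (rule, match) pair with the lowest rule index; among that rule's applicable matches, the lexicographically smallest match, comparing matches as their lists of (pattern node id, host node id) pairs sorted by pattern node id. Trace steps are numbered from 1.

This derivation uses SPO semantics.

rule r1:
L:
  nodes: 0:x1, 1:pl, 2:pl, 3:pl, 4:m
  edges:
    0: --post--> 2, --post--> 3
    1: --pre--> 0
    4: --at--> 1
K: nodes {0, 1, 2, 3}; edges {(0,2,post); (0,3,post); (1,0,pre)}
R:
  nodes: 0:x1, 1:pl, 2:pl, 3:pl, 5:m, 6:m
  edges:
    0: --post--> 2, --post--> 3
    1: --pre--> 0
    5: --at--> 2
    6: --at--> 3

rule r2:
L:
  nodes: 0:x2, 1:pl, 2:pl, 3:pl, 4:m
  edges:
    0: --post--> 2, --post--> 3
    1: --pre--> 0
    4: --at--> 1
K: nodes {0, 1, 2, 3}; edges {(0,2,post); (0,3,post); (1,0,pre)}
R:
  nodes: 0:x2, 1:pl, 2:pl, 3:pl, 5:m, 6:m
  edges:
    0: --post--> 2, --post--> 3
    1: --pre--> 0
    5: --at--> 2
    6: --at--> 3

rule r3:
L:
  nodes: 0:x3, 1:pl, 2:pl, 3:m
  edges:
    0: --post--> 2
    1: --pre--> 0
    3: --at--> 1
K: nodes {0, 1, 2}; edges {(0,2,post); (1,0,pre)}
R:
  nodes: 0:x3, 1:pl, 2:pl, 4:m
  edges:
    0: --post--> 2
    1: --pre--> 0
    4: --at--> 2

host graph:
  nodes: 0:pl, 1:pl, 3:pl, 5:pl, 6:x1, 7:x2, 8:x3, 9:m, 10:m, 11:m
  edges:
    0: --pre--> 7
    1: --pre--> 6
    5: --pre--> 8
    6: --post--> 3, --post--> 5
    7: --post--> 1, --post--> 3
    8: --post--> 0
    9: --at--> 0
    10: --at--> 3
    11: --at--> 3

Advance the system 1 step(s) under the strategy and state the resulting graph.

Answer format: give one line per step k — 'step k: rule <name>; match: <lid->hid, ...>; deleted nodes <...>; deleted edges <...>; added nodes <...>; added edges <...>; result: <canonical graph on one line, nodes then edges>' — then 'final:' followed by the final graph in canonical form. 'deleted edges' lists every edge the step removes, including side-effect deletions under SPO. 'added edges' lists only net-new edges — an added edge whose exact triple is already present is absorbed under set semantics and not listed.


step 1: rule r2; match: 0->7, 1->0, 2->1, 3->3, 4->9; deleted nodes 9; deleted edges (9,0,at); added nodes 12, 13; added edges (12,1,at); (13,3,at); result: nodes: 0:pl, 1:pl, 3:pl, 5:pl, 6:x1, 7:x2, 8:x3, 10:m, 11:m, 12:m, 13:m edges: (0,7,pre); (1,6,pre); (5,8,pre); (6,3,post); (6,5,post); (7,1,post); (7,3,post); (8,0,post); (10,3,at); (11,3,at); (12,1,at); (13,3,at)
final:
nodes: 0:pl, 1:pl, 3:pl, 5:pl, 6:x1, 7:x2, 8:x3, 10:m, 11:m, 12:m, 13:m
edges: (0,7,pre); (1,6,pre); (5,8,pre); (6,3,post); (6,5,post); (7,1,post); (7,3,post); (8,0,post); (10,3,at); (11,3,at); (12,1,at); (13,3,at)


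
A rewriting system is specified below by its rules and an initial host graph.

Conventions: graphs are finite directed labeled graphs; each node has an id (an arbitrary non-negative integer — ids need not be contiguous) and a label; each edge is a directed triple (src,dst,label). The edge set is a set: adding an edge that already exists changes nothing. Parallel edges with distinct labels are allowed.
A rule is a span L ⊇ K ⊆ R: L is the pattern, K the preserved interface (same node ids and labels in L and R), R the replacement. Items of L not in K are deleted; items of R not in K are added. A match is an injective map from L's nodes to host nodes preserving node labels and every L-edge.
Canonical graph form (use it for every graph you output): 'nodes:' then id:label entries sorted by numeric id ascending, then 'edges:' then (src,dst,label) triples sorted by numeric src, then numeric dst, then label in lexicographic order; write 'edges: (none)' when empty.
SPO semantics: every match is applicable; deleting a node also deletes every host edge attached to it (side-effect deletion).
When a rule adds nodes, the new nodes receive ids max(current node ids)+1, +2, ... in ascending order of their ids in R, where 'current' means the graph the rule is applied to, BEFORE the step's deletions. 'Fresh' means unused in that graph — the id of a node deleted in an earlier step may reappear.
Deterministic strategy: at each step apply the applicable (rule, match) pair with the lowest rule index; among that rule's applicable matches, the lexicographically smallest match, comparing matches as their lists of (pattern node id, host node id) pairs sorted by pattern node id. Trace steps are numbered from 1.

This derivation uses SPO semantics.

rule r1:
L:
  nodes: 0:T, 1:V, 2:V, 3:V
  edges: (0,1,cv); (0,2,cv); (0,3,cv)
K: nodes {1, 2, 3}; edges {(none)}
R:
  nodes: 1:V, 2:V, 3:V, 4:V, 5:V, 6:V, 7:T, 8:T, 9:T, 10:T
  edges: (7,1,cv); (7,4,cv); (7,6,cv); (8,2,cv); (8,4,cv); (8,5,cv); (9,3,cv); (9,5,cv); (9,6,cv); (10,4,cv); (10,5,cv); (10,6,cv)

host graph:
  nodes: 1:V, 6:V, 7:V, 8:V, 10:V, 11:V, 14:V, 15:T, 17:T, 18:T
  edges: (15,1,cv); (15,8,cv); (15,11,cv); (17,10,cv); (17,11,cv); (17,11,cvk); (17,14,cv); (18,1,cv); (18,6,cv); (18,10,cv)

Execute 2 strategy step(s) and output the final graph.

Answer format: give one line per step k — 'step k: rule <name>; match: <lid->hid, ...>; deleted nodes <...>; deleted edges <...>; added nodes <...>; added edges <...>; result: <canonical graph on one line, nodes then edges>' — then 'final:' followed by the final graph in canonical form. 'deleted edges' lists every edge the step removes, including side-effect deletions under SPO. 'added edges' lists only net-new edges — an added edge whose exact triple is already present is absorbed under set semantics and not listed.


step 1: rule r1; match: 0->15, 1->1, 2->8, 3->11; deleted nodes 15; deleted edges (15,1,cv); (15,8,cv); (15,11,cv); added nodes 19, 20, 21, 22, 23, 24, 25; added edges (22,1,cv); (22,19,cv); (22,21,cv); (23,8,cv); (23,19,cv); (23,20,cv); (24,11,cv); (24,20,cv); (24,21,cv); (25,19,cv); (25,20,cv); (25,21,cv); result: nodes: 1:V, 6:V, 7:V, 8:V, 10:V, 11:V, 14:V, 17:T, 18:T, 19:V, 20:V, 21:V, 22:T, 23:T, 24:T, 25:T edges: (17,10,cv); (17,11,cv); (17,11,cvk); (17,14,cv); (18,1,cv); (18,6,cv); (18,10,cv); (22,1,cv); (22,19,cv); (22,21,cv); (23,8,cv); (23,19,cv); (23,20,cv); (24,11,cv); (24,20,cv); (24,21,cv); (25,19,cv); (25,20,cv); (25,21,cv)
step 2: rule r1; match: 0->17, 1->10, 2->11, 3->14; deleted nodes 17; deleted edges (17,10,cv); (17,11,cv); (17,11,cvk); (17,14,cv); added nodes 26, 27, 28, 29, 30, 31, 32; added edges (29,10,cv); (29,26,cv); (29,28,cv); (30,11,cv); (30,26,cv); (30,27,cv); (31,14,cv); (31,27,cv); (31,28,cv); (32,26,cv); (32,27,cv); (32,28,cv); result: nodes: 1:V, 6:V, 7:V, 8:V, 10:V, 11:V, 14:V, 18:T, 19:V, 20:V, 21:V, 22:T, 23:T, 24:T, 25:T, 26:V, 27:V, 28:V, 29:T, 30:T, 31:T, 32:T edges: (18,1,cv); (18,6,cv); (18,10,cv); (22,1,cv); (22,19,cv); (22,21,cv); (23,8,cv); (23,19,cv); (23,20,cv); (24,11,cv); (24,20,cv); (24,21,cv); (25,19,cv); (25,20,cv); (25,21,cv); (29,10,cv); (29,26,cv); (29,28,cv); (30,11,cv); (30,26,cv); (30,27,cv); (31,14,cv); (31,27,cv); (31,28,cv); (32,26,cv); (32,27,cv); (32,28,cv)
final:
nodes: 1:V, 6:V, 7:V, 8:V, 10:V, 11:V, 14:V, 18:T, 19:V, 20:V, 21:V, 22:T, 23:T, 24:T, 25:T, 26:V, 27:V, 28:V, 29:T, 30:T, 31:T, 32:T
edges: (18,1,cv); (18,6,cv); (18,10,cv); (22,1,cv); (22,19,cv); (22,21,cv); (23,8,cv); (23,19,cv); (23,20,cv); (24,11,cv); (24,20,cv); (24,21,cv); (25,19,cv); (25,20,cv); (25,21,cv); (29,10,cv); (29,26,cv); (29,28,cv); (30,11,cv); (30,26,cv); (30,27,cv); (31,14,cv); (31,27,cv); (31,28,cv); (32,26,cv); (32,27,cv); (32,28,cv)


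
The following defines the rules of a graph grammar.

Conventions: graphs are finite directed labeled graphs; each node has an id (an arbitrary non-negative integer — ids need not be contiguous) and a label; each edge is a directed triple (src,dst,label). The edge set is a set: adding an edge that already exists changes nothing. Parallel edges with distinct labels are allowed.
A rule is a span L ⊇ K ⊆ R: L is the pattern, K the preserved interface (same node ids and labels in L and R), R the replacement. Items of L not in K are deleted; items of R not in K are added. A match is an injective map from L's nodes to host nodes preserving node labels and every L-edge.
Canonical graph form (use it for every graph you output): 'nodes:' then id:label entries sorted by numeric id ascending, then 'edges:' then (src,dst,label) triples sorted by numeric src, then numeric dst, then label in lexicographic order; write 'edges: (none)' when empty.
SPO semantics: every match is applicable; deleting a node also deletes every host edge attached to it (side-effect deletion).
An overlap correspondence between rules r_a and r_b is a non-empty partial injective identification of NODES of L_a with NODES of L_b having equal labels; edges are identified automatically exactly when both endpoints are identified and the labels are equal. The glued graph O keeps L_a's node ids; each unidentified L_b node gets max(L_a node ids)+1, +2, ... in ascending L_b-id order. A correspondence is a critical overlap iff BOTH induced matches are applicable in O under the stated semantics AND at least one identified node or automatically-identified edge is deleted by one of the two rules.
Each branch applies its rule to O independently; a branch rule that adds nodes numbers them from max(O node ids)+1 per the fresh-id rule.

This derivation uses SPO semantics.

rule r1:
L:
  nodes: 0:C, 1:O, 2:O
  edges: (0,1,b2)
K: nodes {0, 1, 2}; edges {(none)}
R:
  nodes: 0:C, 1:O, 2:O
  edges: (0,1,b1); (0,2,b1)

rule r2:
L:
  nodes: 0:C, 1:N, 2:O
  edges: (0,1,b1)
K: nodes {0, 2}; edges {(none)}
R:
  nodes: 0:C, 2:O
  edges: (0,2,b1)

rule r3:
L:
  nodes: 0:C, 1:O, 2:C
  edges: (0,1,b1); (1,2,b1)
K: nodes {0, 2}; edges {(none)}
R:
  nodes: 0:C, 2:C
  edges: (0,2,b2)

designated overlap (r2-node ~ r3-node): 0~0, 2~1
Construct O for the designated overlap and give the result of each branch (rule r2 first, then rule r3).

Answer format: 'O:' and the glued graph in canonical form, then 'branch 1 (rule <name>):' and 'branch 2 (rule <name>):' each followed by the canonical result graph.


O:
nodes: 0:C, 1:N, 2:O, 3:C
edges: (0,1,b1); (0,2,b1); (2,3,b1)
branch 1 (rule r2):
nodes: 0:C, 2:O, 3:C
edges: (0,2,b1); (2,3,b1)
branch 2 (rule r3):
nodes: 0:C, 1:N, 3:C
edges: (0,1,b1); (0,3,b2)


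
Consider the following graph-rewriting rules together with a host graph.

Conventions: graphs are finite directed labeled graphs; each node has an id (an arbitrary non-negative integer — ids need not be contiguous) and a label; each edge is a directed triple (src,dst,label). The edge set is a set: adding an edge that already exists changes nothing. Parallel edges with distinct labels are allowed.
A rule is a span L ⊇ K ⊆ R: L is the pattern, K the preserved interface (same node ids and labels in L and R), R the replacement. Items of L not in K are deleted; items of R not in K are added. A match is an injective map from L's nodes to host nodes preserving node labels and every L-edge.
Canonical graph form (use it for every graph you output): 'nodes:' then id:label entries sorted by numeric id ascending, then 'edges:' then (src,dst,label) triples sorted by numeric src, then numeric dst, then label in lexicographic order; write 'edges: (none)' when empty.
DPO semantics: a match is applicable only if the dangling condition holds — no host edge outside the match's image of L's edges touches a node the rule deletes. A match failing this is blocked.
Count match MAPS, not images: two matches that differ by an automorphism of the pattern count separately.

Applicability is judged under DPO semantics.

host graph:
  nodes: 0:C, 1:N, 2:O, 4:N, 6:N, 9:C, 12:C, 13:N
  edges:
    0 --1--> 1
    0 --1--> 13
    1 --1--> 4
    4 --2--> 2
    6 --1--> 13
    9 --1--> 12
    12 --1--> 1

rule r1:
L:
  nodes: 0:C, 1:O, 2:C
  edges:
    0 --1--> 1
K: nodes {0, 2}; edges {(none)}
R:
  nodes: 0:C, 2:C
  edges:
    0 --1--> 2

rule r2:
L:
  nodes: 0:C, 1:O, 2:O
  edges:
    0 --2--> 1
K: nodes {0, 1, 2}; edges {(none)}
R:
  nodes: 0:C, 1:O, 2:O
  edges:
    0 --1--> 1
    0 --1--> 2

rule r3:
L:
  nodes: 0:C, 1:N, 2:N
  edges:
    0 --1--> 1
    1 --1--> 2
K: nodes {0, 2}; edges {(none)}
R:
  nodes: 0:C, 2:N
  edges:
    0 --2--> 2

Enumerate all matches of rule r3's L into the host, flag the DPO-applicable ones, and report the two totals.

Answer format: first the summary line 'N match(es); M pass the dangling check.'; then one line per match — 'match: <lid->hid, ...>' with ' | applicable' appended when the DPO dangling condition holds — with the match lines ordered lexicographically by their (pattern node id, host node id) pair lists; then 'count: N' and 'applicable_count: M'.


2 match(es); 0 pass the dangling check.
match: 0->0, 1->1, 2->4
match: 0->12, 1->1, 2->4
count: 2
applicable_count: 0


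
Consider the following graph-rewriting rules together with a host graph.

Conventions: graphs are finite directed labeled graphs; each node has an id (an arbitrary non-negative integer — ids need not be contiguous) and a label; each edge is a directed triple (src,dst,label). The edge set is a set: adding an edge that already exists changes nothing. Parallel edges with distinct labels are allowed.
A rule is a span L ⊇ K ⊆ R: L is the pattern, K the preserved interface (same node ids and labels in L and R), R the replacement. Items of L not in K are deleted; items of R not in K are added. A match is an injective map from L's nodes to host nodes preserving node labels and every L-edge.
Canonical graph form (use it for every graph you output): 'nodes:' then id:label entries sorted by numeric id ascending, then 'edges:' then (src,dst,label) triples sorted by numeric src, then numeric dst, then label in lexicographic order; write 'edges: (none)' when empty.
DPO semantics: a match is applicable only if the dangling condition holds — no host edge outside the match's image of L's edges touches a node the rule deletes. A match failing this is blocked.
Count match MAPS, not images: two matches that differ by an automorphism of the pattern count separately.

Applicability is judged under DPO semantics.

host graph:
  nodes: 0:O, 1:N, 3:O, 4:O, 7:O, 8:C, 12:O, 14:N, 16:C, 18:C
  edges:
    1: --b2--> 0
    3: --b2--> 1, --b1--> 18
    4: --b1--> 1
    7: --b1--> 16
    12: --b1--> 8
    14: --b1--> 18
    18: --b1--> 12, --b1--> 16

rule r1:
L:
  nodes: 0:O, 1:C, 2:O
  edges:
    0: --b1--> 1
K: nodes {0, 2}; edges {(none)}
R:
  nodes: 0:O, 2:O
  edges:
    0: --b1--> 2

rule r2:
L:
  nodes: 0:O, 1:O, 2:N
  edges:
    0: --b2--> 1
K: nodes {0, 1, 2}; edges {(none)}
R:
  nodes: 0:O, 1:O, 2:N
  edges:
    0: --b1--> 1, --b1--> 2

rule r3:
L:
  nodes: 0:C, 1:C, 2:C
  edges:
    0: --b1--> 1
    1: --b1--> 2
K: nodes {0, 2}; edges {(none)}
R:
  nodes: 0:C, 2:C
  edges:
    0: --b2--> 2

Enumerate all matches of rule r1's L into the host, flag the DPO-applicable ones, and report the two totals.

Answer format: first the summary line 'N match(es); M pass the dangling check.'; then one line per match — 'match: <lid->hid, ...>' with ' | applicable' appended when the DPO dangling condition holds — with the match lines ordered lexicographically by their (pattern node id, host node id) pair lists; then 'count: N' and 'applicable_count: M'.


12 match(es); 4 pass the dangling check.
match: 0->3, 1->18, 2->0
match: 0->3, 1->18, 2->4
match: 0->3, 1->18, 2->7
match: 0->3, 1->18, 2->12
match: 0->7, 1->16, 2->0
match: 0->7, 1->16, 2->3
match: 0->7, 1->16, 2->4
match: 0->7, 1->16, 2->12
match: 0->12, 1->8, 2->0 | applicable
match: 0->12, 1->8, 2->3 | applicable
match: 0->12, 1->8, 2->4 | applicable
match: 0->12, 1->8, 2->7 | applicable
count: 12
applicable_count: 4


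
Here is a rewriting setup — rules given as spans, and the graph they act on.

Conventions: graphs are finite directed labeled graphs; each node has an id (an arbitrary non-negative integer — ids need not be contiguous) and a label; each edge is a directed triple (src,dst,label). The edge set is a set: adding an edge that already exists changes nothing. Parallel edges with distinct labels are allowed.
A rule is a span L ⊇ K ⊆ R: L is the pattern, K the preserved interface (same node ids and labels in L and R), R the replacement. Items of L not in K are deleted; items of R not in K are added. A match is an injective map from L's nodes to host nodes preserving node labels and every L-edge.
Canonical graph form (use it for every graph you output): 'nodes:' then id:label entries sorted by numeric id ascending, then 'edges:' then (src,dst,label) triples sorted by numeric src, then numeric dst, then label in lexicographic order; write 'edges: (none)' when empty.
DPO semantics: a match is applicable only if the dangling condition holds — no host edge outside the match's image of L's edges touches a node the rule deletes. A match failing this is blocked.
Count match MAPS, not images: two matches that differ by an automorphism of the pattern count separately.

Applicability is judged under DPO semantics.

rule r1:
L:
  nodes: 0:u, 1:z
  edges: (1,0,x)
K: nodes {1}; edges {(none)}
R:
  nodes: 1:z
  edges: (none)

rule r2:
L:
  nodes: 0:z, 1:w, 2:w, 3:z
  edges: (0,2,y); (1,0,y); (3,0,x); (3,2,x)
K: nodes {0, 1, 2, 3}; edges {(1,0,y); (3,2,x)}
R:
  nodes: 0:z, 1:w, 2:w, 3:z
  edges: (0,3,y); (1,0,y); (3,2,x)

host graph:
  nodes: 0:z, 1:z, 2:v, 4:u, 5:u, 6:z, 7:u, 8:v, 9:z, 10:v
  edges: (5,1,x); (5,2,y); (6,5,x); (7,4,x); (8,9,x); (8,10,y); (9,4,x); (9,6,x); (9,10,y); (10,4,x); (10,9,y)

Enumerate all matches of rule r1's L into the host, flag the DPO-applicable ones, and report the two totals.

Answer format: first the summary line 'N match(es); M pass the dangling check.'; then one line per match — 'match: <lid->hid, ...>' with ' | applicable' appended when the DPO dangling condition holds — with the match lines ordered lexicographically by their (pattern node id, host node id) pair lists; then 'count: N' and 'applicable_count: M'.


2 match(es); 0 pass the dangling check.
match: 0->4, 1->9
match: 0->5, 1->6
count: 2
applicable_count: 0


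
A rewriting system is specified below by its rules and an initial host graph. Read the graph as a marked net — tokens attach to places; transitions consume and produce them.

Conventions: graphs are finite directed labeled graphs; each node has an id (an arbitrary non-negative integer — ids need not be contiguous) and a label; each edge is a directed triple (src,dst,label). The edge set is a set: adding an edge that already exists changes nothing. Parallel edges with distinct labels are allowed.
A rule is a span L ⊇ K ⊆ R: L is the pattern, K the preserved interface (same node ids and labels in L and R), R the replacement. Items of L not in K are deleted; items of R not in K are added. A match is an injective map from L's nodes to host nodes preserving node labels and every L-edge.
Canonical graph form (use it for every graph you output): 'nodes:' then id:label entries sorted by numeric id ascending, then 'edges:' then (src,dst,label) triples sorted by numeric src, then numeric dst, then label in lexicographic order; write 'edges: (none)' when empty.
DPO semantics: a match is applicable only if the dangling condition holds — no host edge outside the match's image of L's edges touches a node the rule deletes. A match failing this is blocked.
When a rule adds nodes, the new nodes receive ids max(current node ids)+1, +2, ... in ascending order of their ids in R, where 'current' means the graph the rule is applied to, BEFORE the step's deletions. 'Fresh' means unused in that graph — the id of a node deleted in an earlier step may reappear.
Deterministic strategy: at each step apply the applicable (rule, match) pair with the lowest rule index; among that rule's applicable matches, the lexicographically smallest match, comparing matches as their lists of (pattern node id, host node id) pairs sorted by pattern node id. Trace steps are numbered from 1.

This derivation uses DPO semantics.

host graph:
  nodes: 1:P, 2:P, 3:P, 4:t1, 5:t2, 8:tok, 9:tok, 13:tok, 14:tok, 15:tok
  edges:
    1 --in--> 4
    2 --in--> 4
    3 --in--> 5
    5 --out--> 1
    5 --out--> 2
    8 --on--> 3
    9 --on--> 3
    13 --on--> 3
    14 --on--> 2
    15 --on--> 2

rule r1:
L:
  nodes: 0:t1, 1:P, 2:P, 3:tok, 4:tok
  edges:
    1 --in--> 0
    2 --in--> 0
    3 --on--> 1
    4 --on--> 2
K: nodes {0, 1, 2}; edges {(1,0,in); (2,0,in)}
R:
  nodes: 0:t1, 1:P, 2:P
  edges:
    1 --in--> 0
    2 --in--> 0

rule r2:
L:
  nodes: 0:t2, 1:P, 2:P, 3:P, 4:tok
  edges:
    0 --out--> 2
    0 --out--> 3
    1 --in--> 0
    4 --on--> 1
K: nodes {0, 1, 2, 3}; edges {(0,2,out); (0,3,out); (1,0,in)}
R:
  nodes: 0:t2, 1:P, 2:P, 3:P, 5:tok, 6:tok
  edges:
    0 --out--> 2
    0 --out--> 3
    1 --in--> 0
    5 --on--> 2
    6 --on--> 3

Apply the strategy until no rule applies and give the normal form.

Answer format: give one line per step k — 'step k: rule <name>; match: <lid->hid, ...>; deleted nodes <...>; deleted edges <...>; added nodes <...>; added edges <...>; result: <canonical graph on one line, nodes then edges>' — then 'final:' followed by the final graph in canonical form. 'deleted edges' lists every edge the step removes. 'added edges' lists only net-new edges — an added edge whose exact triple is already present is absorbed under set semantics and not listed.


step 1: rule r2; match: 0->5, 1->3, 2->1, 3->2, 4->8; deleted nodes 8; deleted edges (8,3,on); added nodes 16, 17; added edges (16,1,on); (17,2,on); result: nodes: 1:P, 2:P, 3:P, 4:t1, 5:t2, 9:tok, 13:tok, 14:tok, 15:tok, 16:tok, 17:tok edges: (1,4,in); (2,4,in); (3,5,in); (5,1,out); (5,2,out); (9,3,on); (13,3,on); (14,2,on); (15,2,on); (16,1,on); (17,2,on)
step 2: rule r1; match: 0->4, 1->1, 2->2, 3->16, 4->14; deleted nodes 14, 16; deleted edges (14,2,on); (16,1,on); added nodes (none); added edges (none); result: nodes: 1:P, 2:P, 3:P, 4:t1, 5:t2, 9:tok, 13:tok, 15:tok, 17:tok edges: (1,4,in); (2,4,in); (3,5,in); (5,1,out); (5,2,out); (9,3,on); (13,3,on); (15,2,on); (17,2,on)
step 3: rule r2; match: 0->5, 1->3, 2->1, 3->2, 4->9; deleted nodes 9; deleted edges (9,3,on); added nodes 18, 19; added edges (18,1,on); (19,2,on); result: nodes: 1:P, 2:P, 3:P, 4:t1, 5:t2, 13:tok, 15:tok, 17:tok, 18:tok, 19:tok edges: (1,4,in); (2,4,in); (3,5,in); (5,1,out); (5,2,out); (13,3,on); (15,2,on); (17,2,on); (18,1,on); (19,2,on)
step 4: rule r1; match: 0->4, 1->1, 2->2, 3->18, 4->15; deleted nodes 15, 18; deleted edges (15,2,on); (18,1,on); added nodes (none); added edges (none); result: nodes: 1:P, 2:P, 3:P, 4:t1, 5:t2, 13:tok, 17:tok, 19:tok edges: (1,4,in); (2,4,in); (3,5,in); (5,1,out); (5,2,out); (13,3,on); (17,2,on); (19,2,on)
step 5: rule r2; match: 0->5, 1->3, 2->1, 3->2, 4->13; deleted nodes 13; deleted edges (13,3,on); added nodes 20, 21; added edges (20,1,on); (21,2,on); result: nodes: 1:P, 2:P, 3:P, 4:t1, 5:t2, 17:tok, 19:tok, 20:tok, 21:tok edges: (1,4,in); (2,4,in); (3,5,in); (5,1,out); (5,2,out); (17,2,on); (19,2,on); (20,1,on); (21,2,on)
step 6: rule r1; match: 0->4, 1->1, 2->2, 3->20, 4->17; deleted nodes 17, 20; deleted edges (17,2,on); (20,1,on); added nodes (none); added edges (none); result: nodes: 1:P, 2:P, 3:P, 4:t1, 5:t2, 19:tok, 21:tok edges: (1,4,in); (2,4,in); (3,5,in); (5,1,out); (5,2,out); (19,2,on); (21,2,on)
final:
nodes: 1:P, 2:P, 3:P, 4:t1, 5:t2, 19:tok, 21:tok
edges: (1,4,in); (2,4,in); (3,5,in); (5,1,out); (5,2,out); (19,2,on); (21,2,on)
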